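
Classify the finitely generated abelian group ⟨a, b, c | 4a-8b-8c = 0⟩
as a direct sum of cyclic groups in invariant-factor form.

Answer: M ≅ ℤ^2 ⊕ ℤ/4

Derivation:
rank_ℚ(R)=1; free=3−1=2
SNF(R) diag = [4] → torsion [4]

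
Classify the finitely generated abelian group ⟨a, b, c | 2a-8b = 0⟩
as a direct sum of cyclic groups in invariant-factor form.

rank_ℚ(R)=1; free=3−1=2
SNF(R) diag = [2] → torsion [2]

Answer: M ≅ ℤ^2 ⊕ ℤ/2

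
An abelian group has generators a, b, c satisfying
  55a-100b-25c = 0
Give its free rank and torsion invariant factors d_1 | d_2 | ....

Answer: M ≅ ℤ^2 ⊕ ℤ/5

Derivation:
rank_ℚ(R)=1; free=3−1=2
SNF(R) diag = [5] → torsion [5]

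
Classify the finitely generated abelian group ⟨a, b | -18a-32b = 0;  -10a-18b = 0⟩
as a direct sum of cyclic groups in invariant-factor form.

Answer: M ≅ ℤ/2 ⊕ ℤ/2

Derivation:
rank_ℚ(R)=2; free=2−2=0
SNF(R) diag = [2, 2] → torsion [2, 2]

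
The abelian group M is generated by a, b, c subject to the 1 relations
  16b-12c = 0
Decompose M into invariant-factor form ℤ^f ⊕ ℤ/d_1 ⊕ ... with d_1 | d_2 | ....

Answer: M ≅ ℤ^2 ⊕ ℤ/4

Derivation:
rank_ℚ(R)=1; free=3−1=2
SNF(R) diag = [4] → torsion [4]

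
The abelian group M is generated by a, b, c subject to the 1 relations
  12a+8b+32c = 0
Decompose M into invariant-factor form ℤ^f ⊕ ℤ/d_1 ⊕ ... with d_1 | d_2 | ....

Answer: M ≅ ℤ^2 ⊕ ℤ/4

Derivation:
rank_ℚ(R)=1; free=3−1=2
SNF(R) diag = [4] → torsion [4]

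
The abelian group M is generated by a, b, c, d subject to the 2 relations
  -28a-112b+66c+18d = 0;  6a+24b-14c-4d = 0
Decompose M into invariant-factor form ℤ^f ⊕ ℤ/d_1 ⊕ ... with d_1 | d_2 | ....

Answer: M ≅ ℤ^2 ⊕ ℤ/2 ⊕ ℤ/2

Derivation:
rank_ℚ(R)=2; free=4−2=2
SNF(R) diag = [2, 2] → torsion [2, 2]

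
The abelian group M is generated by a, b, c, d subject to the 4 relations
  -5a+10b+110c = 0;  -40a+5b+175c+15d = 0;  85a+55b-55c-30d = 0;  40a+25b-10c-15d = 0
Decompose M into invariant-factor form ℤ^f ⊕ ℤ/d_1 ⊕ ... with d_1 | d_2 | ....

Answer: M ≅ ℤ/5 ⊕ ℤ/15 ⊕ ℤ/15 ⊕ ℤ/15

Derivation:
rank_ℚ(R)=4; free=4−4=0
SNF(R) diag = [5, 15, 15, 15] → torsion [5, 15, 15, 15]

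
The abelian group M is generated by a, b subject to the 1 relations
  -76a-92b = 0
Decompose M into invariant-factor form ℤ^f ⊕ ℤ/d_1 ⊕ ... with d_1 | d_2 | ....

rank_ℚ(R)=1; free=2−1=1
SNF(R) diag = [4] → torsion [4]

Answer: M ≅ ℤ^1 ⊕ ℤ/4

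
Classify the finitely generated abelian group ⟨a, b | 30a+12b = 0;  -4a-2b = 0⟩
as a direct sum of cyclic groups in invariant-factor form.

Answer: M ≅ ℤ/2 ⊕ ℤ/6

Derivation:
rank_ℚ(R)=2; free=2−2=0
SNF(R) diag = [2, 6] → torsion [2, 6]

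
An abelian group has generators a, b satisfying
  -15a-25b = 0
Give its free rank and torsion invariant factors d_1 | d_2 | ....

rank_ℚ(R)=1; free=2−1=1
SNF(R) diag = [5] → torsion [5]

Answer: M ≅ ℤ^1 ⊕ ℤ/5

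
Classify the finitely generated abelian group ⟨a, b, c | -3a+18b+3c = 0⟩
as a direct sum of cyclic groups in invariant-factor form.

Answer: M ≅ ℤ^2 ⊕ ℤ/3

Derivation:
rank_ℚ(R)=1; free=3−1=2
SNF(R) diag = [3] → torsion [3]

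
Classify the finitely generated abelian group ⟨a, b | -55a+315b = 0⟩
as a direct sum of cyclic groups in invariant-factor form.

rank_ℚ(R)=1; free=2−1=1
SNF(R) diag = [5] → torsion [5]

Answer: M ≅ ℤ^1 ⊕ ℤ/5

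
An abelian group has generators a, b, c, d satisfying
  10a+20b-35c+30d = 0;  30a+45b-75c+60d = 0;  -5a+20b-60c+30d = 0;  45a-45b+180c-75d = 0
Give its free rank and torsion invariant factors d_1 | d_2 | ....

Answer: M ≅ ℤ/5 ⊕ ℤ/5 ⊕ ℤ/15 ⊕ ℤ/15

Derivation:
rank_ℚ(R)=4; free=4−4=0
SNF(R) diag = [5, 5, 15, 15] → torsion [5, 5, 15, 15]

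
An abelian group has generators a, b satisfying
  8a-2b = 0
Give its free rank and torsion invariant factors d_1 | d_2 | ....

rank_ℚ(R)=1; free=2−1=1
SNF(R) diag = [2] → torsion [2]

Answer: M ≅ ℤ^1 ⊕ ℤ/2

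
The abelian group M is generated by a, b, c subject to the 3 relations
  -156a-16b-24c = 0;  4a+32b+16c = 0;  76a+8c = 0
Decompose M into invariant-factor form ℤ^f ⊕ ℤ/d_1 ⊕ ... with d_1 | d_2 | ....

Answer: M ≅ ℤ/4 ⊕ ℤ/8 ⊕ ℤ/16

Derivation:
rank_ℚ(R)=3; free=3−3=0
SNF(R) diag = [4, 8, 16] → torsion [4, 8, 16]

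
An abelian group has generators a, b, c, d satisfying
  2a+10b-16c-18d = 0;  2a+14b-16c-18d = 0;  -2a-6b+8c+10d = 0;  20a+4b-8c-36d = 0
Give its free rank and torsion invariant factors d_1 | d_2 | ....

rank_ℚ(R)=4; free=4−4=0
SNF(R) diag = [2, 4, 8, 8] → torsion [2, 4, 8, 8]

Answer: M ≅ ℤ/2 ⊕ ℤ/4 ⊕ ℤ/8 ⊕ ℤ/8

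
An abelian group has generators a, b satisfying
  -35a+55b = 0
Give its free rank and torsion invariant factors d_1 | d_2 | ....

rank_ℚ(R)=1; free=2−1=1
SNF(R) diag = [5] → torsion [5]

Answer: M ≅ ℤ^1 ⊕ ℤ/5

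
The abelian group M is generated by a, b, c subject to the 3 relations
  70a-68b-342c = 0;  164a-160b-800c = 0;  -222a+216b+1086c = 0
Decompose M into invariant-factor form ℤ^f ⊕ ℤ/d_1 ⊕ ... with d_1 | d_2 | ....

rank_ℚ(R)=3; free=3−3=0
SNF(R) diag = [2, 4, 12] → torsion [2, 4, 12]

Answer: M ≅ ℤ/2 ⊕ ℤ/4 ⊕ ℤ/12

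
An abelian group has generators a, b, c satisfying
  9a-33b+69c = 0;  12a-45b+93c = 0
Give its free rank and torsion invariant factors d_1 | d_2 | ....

Answer: M ≅ ℤ^1 ⊕ ℤ/3 ⊕ ℤ/3

Derivation:
rank_ℚ(R)=2; free=3−2=1
SNF(R) diag = [3, 3] → torsion [3, 3]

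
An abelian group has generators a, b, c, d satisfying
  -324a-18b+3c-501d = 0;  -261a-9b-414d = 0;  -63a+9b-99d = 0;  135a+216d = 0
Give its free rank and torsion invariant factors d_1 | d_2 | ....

Answer: M ≅ ℤ/3 ⊕ ℤ/9 ⊕ ℤ/27 ⊕ ℤ/27

Derivation:
rank_ℚ(R)=4; free=4−4=0
SNF(R) diag = [3, 9, 27, 27] → torsion [3, 9, 27, 27]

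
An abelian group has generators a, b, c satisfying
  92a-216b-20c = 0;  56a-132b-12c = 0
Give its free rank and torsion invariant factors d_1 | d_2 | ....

rank_ℚ(R)=2; free=3−2=1
SNF(R) diag = [4, 4] → torsion [4, 4]

Answer: M ≅ ℤ^1 ⊕ ℤ/4 ⊕ ℤ/4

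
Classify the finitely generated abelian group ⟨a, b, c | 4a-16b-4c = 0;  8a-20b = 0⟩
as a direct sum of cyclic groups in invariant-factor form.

rank_ℚ(R)=2; free=3−2=1
SNF(R) diag = [4, 4] → torsion [4, 4]

Answer: M ≅ ℤ^1 ⊕ ℤ/4 ⊕ ℤ/4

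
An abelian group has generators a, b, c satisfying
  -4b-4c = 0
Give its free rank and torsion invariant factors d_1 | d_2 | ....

Answer: M ≅ ℤ^2 ⊕ ℤ/4

Derivation:
rank_ℚ(R)=1; free=3−1=2
SNF(R) diag = [4] → torsion [4]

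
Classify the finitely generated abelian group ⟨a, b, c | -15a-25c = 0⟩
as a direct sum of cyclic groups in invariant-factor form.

Answer: M ≅ ℤ^2 ⊕ ℤ/5

Derivation:
rank_ℚ(R)=1; free=3−1=2
SNF(R) diag = [5] → torsion [5]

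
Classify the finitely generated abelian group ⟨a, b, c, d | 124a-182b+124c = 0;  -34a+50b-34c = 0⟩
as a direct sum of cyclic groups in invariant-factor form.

rank_ℚ(R)=2; free=4−2=2
SNF(R) diag = [2, 6] → torsion [2, 6]

Answer: M ≅ ℤ^2 ⊕ ℤ/2 ⊕ ℤ/6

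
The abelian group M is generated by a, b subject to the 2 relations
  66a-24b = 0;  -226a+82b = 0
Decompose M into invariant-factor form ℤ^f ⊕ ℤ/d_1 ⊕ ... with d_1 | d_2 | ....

Answer: M ≅ ℤ/2 ⊕ ℤ/6

Derivation:
rank_ℚ(R)=2; free=2−2=0
SNF(R) diag = [2, 6] → torsion [2, 6]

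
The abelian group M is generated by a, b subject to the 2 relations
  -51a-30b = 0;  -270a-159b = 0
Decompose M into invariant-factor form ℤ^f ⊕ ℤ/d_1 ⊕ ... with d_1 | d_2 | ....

rank_ℚ(R)=2; free=2−2=0
SNF(R) diag = [3, 3] → torsion [3, 3]

Answer: M ≅ ℤ/3 ⊕ ℤ/3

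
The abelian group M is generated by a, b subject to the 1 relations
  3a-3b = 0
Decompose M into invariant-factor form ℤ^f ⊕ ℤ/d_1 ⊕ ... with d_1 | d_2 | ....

rank_ℚ(R)=1; free=2−1=1
SNF(R) diag = [3] → torsion [3]

Answer: M ≅ ℤ^1 ⊕ ℤ/3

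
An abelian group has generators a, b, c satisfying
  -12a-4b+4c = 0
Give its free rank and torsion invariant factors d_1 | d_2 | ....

rank_ℚ(R)=1; free=3−1=2
SNF(R) diag = [4] → torsion [4]

Answer: M ≅ ℤ^2 ⊕ ℤ/4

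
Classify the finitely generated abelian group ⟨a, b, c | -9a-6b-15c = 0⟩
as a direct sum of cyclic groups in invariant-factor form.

Answer: M ≅ ℤ^2 ⊕ ℤ/3

Derivation:
rank_ℚ(R)=1; free=3−1=2
SNF(R) diag = [3] → torsion [3]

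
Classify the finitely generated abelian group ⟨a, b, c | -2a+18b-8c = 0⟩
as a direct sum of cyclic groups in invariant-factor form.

Answer: M ≅ ℤ^2 ⊕ ℤ/2

Derivation:
rank_ℚ(R)=1; free=3−1=2
SNF(R) diag = [2] → torsion [2]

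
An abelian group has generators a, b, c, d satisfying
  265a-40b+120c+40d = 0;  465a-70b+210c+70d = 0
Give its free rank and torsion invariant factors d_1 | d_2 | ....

Answer: M ≅ ℤ^2 ⊕ ℤ/5 ⊕ ℤ/10

Derivation:
rank_ℚ(R)=2; free=4−2=2
SNF(R) diag = [5, 10] → torsion [5, 10]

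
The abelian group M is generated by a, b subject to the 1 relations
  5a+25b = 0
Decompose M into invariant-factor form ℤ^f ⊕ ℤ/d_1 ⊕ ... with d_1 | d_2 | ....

Answer: M ≅ ℤ^1 ⊕ ℤ/5

Derivation:
rank_ℚ(R)=1; free=2−1=1
SNF(R) diag = [5] → torsion [5]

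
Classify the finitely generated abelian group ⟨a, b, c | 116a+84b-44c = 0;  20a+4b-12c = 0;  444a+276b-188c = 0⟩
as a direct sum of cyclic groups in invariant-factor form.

rank_ℚ(R)=3; free=3−3=0
SNF(R) diag = [4, 8, 16] → torsion [4, 8, 16]

Answer: M ≅ ℤ/4 ⊕ ℤ/8 ⊕ ℤ/16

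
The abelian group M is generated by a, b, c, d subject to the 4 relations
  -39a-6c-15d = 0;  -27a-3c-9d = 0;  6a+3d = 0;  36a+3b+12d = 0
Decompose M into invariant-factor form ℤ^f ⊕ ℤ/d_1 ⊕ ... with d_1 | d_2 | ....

Answer: M ≅ ℤ/3 ⊕ ℤ/3 ⊕ ℤ/3 ⊕ ℤ/9

Derivation:
rank_ℚ(R)=4; free=4−4=0
SNF(R) diag = [3, 3, 3, 9] → torsion [3, 3, 3, 9]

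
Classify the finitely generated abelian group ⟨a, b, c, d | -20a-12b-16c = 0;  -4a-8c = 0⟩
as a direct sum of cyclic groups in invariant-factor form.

rank_ℚ(R)=2; free=4−2=2
SNF(R) diag = [4, 12] → torsion [4, 12]

Answer: M ≅ ℤ^2 ⊕ ℤ/4 ⊕ ℤ/12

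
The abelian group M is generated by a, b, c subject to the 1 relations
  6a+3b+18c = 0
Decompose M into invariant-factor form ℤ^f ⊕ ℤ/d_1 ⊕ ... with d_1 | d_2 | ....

Answer: M ≅ ℤ^2 ⊕ ℤ/3

Derivation:
rank_ℚ(R)=1; free=3−1=2
SNF(R) diag = [3] → torsion [3]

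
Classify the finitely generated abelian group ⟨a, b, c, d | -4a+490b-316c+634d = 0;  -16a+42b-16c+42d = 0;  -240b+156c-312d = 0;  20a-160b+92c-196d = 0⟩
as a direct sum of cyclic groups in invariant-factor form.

rank_ℚ(R)=4; free=4−4=0
SNF(R) diag = [2, 4, 12, 36] → torsion [2, 4, 12, 36]

Answer: M ≅ ℤ/2 ⊕ ℤ/4 ⊕ ℤ/12 ⊕ ℤ/36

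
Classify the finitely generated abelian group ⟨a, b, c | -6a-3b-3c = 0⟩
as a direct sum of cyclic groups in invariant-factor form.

rank_ℚ(R)=1; free=3−1=2
SNF(R) diag = [3] → torsion [3]

Answer: M ≅ ℤ^2 ⊕ ℤ/3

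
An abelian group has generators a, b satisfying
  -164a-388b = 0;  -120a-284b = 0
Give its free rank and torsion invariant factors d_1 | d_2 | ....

Answer: M ≅ ℤ/4 ⊕ ℤ/4

Derivation:
rank_ℚ(R)=2; free=2−2=0
SNF(R) diag = [4, 4] → torsion [4, 4]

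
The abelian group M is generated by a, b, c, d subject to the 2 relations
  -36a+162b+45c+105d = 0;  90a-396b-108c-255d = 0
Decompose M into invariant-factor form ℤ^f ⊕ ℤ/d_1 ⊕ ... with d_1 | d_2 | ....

rank_ℚ(R)=2; free=4−2=2
SNF(R) diag = [3, 9] → torsion [3, 9]

Answer: M ≅ ℤ^2 ⊕ ℤ/3 ⊕ ℤ/9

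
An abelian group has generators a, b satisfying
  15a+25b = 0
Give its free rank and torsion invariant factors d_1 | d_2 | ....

rank_ℚ(R)=1; free=2−1=1
SNF(R) diag = [5] → torsion [5]

Answer: M ≅ ℤ^1 ⊕ ℤ/5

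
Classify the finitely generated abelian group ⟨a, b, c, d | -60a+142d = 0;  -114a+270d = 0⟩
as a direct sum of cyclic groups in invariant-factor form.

Answer: M ≅ ℤ^2 ⊕ ℤ/2 ⊕ ℤ/6

Derivation:
rank_ℚ(R)=2; free=4−2=2
SNF(R) diag = [2, 6] → torsion [2, 6]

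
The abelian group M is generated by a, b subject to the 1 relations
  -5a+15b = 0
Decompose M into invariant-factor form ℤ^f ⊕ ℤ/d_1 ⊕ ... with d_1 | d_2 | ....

Answer: M ≅ ℤ^1 ⊕ ℤ/5

Derivation:
rank_ℚ(R)=1; free=2−1=1
SNF(R) diag = [5] → torsion [5]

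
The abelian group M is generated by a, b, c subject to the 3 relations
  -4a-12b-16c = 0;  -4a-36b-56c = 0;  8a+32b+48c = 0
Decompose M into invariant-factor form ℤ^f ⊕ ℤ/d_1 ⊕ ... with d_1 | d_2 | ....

Answer: M ≅ ℤ/4 ⊕ ℤ/8 ⊕ ℤ/8

Derivation:
rank_ℚ(R)=3; free=3−3=0
SNF(R) diag = [4, 8, 8] → torsion [4, 8, 8]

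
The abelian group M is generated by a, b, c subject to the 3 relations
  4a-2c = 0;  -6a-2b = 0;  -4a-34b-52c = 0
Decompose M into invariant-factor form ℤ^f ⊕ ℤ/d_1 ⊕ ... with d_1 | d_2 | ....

rank_ℚ(R)=3; free=3−3=0
SNF(R) diag = [2, 2, 6] → torsion [2, 2, 6]

Answer: M ≅ ℤ/2 ⊕ ℤ/2 ⊕ ℤ/6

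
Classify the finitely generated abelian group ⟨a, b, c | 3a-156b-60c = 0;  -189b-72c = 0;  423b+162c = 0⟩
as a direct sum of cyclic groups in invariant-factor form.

Answer: M ≅ ℤ/3 ⊕ ℤ/9 ⊕ ℤ/18

Derivation:
rank_ℚ(R)=3; free=3−3=0
SNF(R) diag = [3, 9, 18] → torsion [3, 9, 18]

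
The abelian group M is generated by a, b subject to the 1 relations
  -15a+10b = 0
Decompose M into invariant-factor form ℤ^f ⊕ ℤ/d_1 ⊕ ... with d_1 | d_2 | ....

Answer: M ≅ ℤ^1 ⊕ ℤ/5

Derivation:
rank_ℚ(R)=1; free=2−1=1
SNF(R) diag = [5] → torsion [5]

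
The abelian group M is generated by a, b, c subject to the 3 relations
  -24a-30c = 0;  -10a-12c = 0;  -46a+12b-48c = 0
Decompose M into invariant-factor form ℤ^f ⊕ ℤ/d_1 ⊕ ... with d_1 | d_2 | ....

Answer: M ≅ ℤ/2 ⊕ ℤ/6 ⊕ ℤ/12

Derivation:
rank_ℚ(R)=3; free=3−3=0
SNF(R) diag = [2, 6, 12] → torsion [2, 6, 12]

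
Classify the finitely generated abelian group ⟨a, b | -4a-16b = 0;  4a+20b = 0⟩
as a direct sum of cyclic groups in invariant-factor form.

rank_ℚ(R)=2; free=2−2=0
SNF(R) diag = [4, 4] → torsion [4, 4]

Answer: M ≅ ℤ/4 ⊕ ℤ/4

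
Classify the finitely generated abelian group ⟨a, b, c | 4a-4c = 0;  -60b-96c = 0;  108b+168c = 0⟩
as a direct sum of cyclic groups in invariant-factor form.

rank_ℚ(R)=3; free=3−3=0
SNF(R) diag = [4, 12, 24] → torsion [4, 12, 24]

Answer: M ≅ ℤ/4 ⊕ ℤ/12 ⊕ ℤ/24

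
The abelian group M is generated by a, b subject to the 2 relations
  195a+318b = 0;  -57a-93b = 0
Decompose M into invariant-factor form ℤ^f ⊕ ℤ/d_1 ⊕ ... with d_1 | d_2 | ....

rank_ℚ(R)=2; free=2−2=0
SNF(R) diag = [3, 3] → torsion [3, 3]

Answer: M ≅ ℤ/3 ⊕ ℤ/3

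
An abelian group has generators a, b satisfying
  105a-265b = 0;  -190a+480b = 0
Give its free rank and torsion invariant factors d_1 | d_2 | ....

rank_ℚ(R)=2; free=2−2=0
SNF(R) diag = [5, 10] → torsion [5, 10]

Answer: M ≅ ℤ/5 ⊕ ℤ/10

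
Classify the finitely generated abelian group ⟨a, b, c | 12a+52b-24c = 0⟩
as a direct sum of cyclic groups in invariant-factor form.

rank_ℚ(R)=1; free=3−1=2
SNF(R) diag = [4] → torsion [4]

Answer: M ≅ ℤ^2 ⊕ ℤ/4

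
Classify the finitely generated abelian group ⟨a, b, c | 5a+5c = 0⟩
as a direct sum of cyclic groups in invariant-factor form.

Answer: M ≅ ℤ^2 ⊕ ℤ/5

Derivation:
rank_ℚ(R)=1; free=3−1=2
SNF(R) diag = [5] → torsion [5]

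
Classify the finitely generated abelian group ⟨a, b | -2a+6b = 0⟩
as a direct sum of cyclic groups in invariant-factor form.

Answer: M ≅ ℤ^1 ⊕ ℤ/2

Derivation:
rank_ℚ(R)=1; free=2−1=1
SNF(R) diag = [2] → torsion [2]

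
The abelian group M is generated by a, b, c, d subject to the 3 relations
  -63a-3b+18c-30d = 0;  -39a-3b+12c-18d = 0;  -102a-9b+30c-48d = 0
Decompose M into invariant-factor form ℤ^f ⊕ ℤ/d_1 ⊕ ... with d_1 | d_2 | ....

Answer: M ≅ ℤ^1 ⊕ ℤ/3 ⊕ ℤ/3 ⊕ ℤ/6

Derivation:
rank_ℚ(R)=3; free=4−3=1
SNF(R) diag = [3, 3, 6] → torsion [3, 3, 6]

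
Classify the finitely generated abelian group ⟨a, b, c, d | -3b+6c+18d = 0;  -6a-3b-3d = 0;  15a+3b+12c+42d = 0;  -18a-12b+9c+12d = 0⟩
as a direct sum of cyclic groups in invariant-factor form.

Answer: M ≅ ℤ/3 ⊕ ℤ/3 ⊕ ℤ/3 ⊕ ℤ/9

Derivation:
rank_ℚ(R)=4; free=4−4=0
SNF(R) diag = [3, 3, 3, 9] → torsion [3, 3, 3, 9]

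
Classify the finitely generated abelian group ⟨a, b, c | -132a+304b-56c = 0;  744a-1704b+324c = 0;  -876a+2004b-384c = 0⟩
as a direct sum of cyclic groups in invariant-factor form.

Answer: M ≅ ℤ/4 ⊕ ℤ/12 ⊕ ℤ/12

Derivation:
rank_ℚ(R)=3; free=3−3=0
SNF(R) diag = [4, 12, 12] → torsion [4, 12, 12]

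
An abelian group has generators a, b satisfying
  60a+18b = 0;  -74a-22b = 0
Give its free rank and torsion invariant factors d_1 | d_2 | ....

rank_ℚ(R)=2; free=2−2=0
SNF(R) diag = [2, 6] → torsion [2, 6]

Answer: M ≅ ℤ/2 ⊕ ℤ/6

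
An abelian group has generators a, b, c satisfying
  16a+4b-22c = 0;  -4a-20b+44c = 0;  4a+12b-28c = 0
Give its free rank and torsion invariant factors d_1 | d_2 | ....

Answer: M ≅ ℤ/2 ⊕ ℤ/4 ⊕ ℤ/8

Derivation:
rank_ℚ(R)=3; free=3−3=0
SNF(R) diag = [2, 4, 8] → torsion [2, 4, 8]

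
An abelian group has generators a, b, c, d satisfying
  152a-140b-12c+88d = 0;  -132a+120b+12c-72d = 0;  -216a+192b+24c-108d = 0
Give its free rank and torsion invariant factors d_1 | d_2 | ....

Answer: M ≅ ℤ^1 ⊕ ℤ/4 ⊕ ℤ/12 ⊕ ℤ/12

Derivation:
rank_ℚ(R)=3; free=4−3=1
SNF(R) diag = [4, 12, 12] → torsion [4, 12, 12]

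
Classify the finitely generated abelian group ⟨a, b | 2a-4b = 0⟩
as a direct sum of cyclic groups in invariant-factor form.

Answer: M ≅ ℤ^1 ⊕ ℤ/2

Derivation:
rank_ℚ(R)=1; free=2−1=1
SNF(R) diag = [2] → torsion [2]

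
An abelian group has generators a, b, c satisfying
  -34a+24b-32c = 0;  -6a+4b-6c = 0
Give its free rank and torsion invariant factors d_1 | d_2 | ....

rank_ℚ(R)=2; free=3−2=1
SNF(R) diag = [2, 2] → torsion [2, 2]

Answer: M ≅ ℤ^1 ⊕ ℤ/2 ⊕ ℤ/2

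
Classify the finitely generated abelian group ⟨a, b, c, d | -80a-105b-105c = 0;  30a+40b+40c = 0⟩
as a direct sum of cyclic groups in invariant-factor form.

rank_ℚ(R)=2; free=4−2=2
SNF(R) diag = [5, 10] → torsion [5, 10]

Answer: M ≅ ℤ^2 ⊕ ℤ/5 ⊕ ℤ/10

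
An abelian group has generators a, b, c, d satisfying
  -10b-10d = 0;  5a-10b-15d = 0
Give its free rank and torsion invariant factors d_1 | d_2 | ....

rank_ℚ(R)=2; free=4−2=2
SNF(R) diag = [5, 10] → torsion [5, 10]

Answer: M ≅ ℤ^2 ⊕ ℤ/5 ⊕ ℤ/10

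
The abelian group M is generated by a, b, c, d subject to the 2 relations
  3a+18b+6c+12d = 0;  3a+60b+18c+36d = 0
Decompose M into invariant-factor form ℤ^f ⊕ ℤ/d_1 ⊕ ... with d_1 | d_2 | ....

rank_ℚ(R)=2; free=4−2=2
SNF(R) diag = [3, 6] → torsion [3, 6]

Answer: M ≅ ℤ^2 ⊕ ℤ/3 ⊕ ℤ/6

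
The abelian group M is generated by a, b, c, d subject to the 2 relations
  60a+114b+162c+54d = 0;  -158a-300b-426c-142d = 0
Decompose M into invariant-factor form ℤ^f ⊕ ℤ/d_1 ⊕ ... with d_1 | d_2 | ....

rank_ℚ(R)=2; free=4−2=2
SNF(R) diag = [2, 6] → torsion [2, 6]

Answer: M ≅ ℤ^2 ⊕ ℤ/2 ⊕ ℤ/6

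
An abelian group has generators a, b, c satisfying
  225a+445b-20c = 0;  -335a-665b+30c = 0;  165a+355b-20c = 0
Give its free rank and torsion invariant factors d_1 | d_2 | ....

rank_ℚ(R)=3; free=3−3=0
SNF(R) diag = [5, 10, 30] → torsion [5, 10, 30]

Answer: M ≅ ℤ/5 ⊕ ℤ/10 ⊕ ℤ/30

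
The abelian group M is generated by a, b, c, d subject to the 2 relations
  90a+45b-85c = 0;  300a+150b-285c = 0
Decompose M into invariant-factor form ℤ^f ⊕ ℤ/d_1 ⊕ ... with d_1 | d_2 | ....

Answer: M ≅ ℤ^2 ⊕ ℤ/5 ⊕ ℤ/15

Derivation:
rank_ℚ(R)=2; free=4−2=2
SNF(R) diag = [5, 15] → torsion [5, 15]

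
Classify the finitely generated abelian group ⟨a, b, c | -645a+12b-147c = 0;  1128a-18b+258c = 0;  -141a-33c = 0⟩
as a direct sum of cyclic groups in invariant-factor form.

rank_ℚ(R)=3; free=3−3=0
SNF(R) diag = [3, 6, 6] → torsion [3, 6, 6]

Answer: M ≅ ℤ/3 ⊕ ℤ/6 ⊕ ℤ/6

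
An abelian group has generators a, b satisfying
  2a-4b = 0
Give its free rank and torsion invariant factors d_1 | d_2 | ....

Answer: M ≅ ℤ^1 ⊕ ℤ/2

Derivation:
rank_ℚ(R)=1; free=2−1=1
SNF(R) diag = [2] → torsion [2]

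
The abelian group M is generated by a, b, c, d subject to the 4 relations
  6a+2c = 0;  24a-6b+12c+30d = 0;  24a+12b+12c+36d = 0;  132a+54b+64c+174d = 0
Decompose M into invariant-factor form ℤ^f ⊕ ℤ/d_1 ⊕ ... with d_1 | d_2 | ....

Answer: M ≅ ℤ/2 ⊕ ℤ/6 ⊕ ℤ/12 ⊕ ℤ/12

Derivation:
rank_ℚ(R)=4; free=4−4=0
SNF(R) diag = [2, 6, 12, 12] → torsion [2, 6, 12, 12]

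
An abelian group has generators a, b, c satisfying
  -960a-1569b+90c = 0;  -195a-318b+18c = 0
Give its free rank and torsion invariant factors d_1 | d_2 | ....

Answer: M ≅ ℤ^1 ⊕ ℤ/3 ⊕ ℤ/9

Derivation:
rank_ℚ(R)=2; free=3−2=1
SNF(R) diag = [3, 9] → torsion [3, 9]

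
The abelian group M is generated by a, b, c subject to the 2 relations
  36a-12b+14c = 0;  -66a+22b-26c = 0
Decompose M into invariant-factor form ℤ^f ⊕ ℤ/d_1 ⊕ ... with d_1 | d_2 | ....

rank_ℚ(R)=2; free=3−2=1
SNF(R) diag = [2, 2] → torsion [2, 2]

Answer: M ≅ ℤ^1 ⊕ ℤ/2 ⊕ ℤ/2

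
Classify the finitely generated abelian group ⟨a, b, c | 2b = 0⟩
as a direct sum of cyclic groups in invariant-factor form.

rank_ℚ(R)=1; free=3−1=2
SNF(R) diag = [2] → torsion [2]

Answer: M ≅ ℤ^2 ⊕ ℤ/2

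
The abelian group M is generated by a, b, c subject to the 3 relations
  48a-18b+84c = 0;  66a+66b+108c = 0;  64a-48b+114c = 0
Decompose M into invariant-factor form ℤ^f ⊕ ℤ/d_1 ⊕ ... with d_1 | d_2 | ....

rank_ℚ(R)=3; free=3−3=0
SNF(R) diag = [2, 6, 6] → torsion [2, 6, 6]

Answer: M ≅ ℤ/2 ⊕ ℤ/6 ⊕ ℤ/6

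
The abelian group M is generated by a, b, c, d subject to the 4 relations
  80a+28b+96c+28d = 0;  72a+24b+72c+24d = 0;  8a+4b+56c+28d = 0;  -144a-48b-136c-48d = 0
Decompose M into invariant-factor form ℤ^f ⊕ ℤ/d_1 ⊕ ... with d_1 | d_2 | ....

rank_ℚ(R)=4; free=4−4=0
SNF(R) diag = [4, 8, 24, 24] → torsion [4, 8, 24, 24]

Answer: M ≅ ℤ/4 ⊕ ℤ/8 ⊕ ℤ/24 ⊕ ℤ/24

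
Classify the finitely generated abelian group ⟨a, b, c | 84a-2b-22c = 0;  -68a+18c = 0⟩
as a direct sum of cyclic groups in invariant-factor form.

Answer: M ≅ ℤ^1 ⊕ ℤ/2 ⊕ ℤ/2

Derivation:
rank_ℚ(R)=2; free=3−2=1
SNF(R) diag = [2, 2] → torsion [2, 2]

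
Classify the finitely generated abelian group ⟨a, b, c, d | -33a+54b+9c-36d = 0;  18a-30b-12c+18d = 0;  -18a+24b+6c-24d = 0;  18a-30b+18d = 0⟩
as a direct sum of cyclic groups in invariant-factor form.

rank_ℚ(R)=4; free=4−4=0
SNF(R) diag = [3, 6, 12, 12] → torsion [3, 6, 12, 12]

Answer: M ≅ ℤ/3 ⊕ ℤ/6 ⊕ ℤ/12 ⊕ ℤ/12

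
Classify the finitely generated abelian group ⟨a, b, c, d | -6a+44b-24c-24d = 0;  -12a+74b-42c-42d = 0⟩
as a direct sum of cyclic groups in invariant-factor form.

Answer: M ≅ ℤ^2 ⊕ ℤ/2 ⊕ ℤ/6

Derivation:
rank_ℚ(R)=2; free=4−2=2
SNF(R) diag = [2, 6] → torsion [2, 6]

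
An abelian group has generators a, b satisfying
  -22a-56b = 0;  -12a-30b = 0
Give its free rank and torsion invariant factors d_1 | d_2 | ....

rank_ℚ(R)=2; free=2−2=0
SNF(R) diag = [2, 6] → torsion [2, 6]

Answer: M ≅ ℤ/2 ⊕ ℤ/6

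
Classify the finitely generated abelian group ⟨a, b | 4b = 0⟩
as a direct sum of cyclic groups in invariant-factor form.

rank_ℚ(R)=1; free=2−1=1
SNF(R) diag = [4] → torsion [4]

Answer: M ≅ ℤ^1 ⊕ ℤ/4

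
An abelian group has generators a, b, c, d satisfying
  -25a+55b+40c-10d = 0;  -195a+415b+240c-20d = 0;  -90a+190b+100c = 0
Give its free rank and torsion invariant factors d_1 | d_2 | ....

rank_ℚ(R)=3; free=4−3=1
SNF(R) diag = [5, 10, 20] → torsion [5, 10, 20]

Answer: M ≅ ℤ^1 ⊕ ℤ/5 ⊕ ℤ/10 ⊕ ℤ/20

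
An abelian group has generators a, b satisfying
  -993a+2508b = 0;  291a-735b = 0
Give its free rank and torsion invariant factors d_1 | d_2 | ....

Answer: M ≅ ℤ/3 ⊕ ℤ/9

Derivation:
rank_ℚ(R)=2; free=2−2=0
SNF(R) diag = [3, 9] → torsion [3, 9]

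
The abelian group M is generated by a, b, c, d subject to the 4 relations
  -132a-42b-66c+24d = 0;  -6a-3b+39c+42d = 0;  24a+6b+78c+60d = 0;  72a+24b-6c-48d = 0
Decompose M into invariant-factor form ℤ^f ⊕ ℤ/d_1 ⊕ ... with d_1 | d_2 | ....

rank_ℚ(R)=4; free=4−4=0
SNF(R) diag = [3, 6, 12, 12] → torsion [3, 6, 12, 12]

Answer: M ≅ ℤ/3 ⊕ ℤ/6 ⊕ ℤ/12 ⊕ ℤ/12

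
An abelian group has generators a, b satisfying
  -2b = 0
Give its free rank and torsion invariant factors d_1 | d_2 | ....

Answer: M ≅ ℤ^1 ⊕ ℤ/2

Derivation:
rank_ℚ(R)=1; free=2−1=1
SNF(R) diag = [2] → torsion [2]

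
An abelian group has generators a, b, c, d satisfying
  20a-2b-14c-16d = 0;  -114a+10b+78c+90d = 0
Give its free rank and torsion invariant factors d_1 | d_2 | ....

rank_ℚ(R)=2; free=4−2=2
SNF(R) diag = [2, 2] → torsion [2, 2]

Answer: M ≅ ℤ^2 ⊕ ℤ/2 ⊕ ℤ/2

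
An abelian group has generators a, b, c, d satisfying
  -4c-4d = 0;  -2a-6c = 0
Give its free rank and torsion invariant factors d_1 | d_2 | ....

rank_ℚ(R)=2; free=4−2=2
SNF(R) diag = [2, 4] → torsion [2, 4]

Answer: M ≅ ℤ^2 ⊕ ℤ/2 ⊕ ℤ/4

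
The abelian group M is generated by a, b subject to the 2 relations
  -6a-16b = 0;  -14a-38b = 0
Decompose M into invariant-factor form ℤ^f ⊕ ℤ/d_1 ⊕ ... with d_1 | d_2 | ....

Answer: M ≅ ℤ/2 ⊕ ℤ/2

Derivation:
rank_ℚ(R)=2; free=2−2=0
SNF(R) diag = [2, 2] → torsion [2, 2]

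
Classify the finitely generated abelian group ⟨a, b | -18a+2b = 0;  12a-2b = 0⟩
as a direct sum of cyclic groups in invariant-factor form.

Answer: M ≅ ℤ/2 ⊕ ℤ/6

Derivation:
rank_ℚ(R)=2; free=2−2=0
SNF(R) diag = [2, 6] → torsion [2, 6]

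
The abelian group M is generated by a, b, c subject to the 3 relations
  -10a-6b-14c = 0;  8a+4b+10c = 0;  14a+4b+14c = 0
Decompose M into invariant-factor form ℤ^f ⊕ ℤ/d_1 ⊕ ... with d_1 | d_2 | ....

Answer: M ≅ ℤ/2 ⊕ ℤ/2 ⊕ ℤ/2

Derivation:
rank_ℚ(R)=3; free=3−3=0
SNF(R) diag = [2, 2, 2] → torsion [2, 2, 2]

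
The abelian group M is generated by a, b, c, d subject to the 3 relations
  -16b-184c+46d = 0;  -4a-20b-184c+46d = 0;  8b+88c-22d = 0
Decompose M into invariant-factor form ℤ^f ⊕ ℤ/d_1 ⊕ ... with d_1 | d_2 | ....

rank_ℚ(R)=3; free=4−3=1
SNF(R) diag = [2, 4, 8] → torsion [2, 4, 8]

Answer: M ≅ ℤ^1 ⊕ ℤ/2 ⊕ ℤ/4 ⊕ ℤ/8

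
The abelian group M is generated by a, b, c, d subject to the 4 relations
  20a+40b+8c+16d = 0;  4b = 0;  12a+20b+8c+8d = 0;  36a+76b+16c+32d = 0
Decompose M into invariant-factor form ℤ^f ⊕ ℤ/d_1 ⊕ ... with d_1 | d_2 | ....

rank_ℚ(R)=4; free=4−4=0
SNF(R) diag = [4, 4, 8, 8] → torsion [4, 4, 8, 8]

Answer: M ≅ ℤ/4 ⊕ ℤ/4 ⊕ ℤ/8 ⊕ ℤ/8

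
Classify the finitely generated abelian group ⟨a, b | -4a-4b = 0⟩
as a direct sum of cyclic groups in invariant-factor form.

rank_ℚ(R)=1; free=2−1=1
SNF(R) diag = [4] → torsion [4]

Answer: M ≅ ℤ^1 ⊕ ℤ/4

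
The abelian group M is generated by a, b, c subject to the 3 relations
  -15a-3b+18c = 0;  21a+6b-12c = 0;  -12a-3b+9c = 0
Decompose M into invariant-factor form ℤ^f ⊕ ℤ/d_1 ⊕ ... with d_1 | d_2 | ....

Answer: M ≅ ℤ/3 ⊕ ℤ/3 ⊕ ℤ/3

Derivation:
rank_ℚ(R)=3; free=3−3=0
SNF(R) diag = [3, 3, 3] → torsion [3, 3, 3]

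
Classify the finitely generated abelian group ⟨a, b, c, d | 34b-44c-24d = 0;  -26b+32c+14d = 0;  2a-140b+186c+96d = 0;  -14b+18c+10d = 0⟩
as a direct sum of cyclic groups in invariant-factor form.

rank_ℚ(R)=4; free=4−4=0
SNF(R) diag = [2, 2, 2, 6] → torsion [2, 2, 2, 6]

Answer: M ≅ ℤ/2 ⊕ ℤ/2 ⊕ ℤ/2 ⊕ ℤ/6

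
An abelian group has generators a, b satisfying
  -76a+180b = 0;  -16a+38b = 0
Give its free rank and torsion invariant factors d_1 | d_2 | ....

rank_ℚ(R)=2; free=2−2=0
SNF(R) diag = [2, 4] → torsion [2, 4]

Answer: M ≅ ℤ/2 ⊕ ℤ/4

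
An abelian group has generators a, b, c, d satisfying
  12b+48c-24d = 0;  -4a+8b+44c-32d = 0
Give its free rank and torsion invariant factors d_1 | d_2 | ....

rank_ℚ(R)=2; free=4−2=2
SNF(R) diag = [4, 12] → torsion [4, 12]

Answer: M ≅ ℤ^2 ⊕ ℤ/4 ⊕ ℤ/12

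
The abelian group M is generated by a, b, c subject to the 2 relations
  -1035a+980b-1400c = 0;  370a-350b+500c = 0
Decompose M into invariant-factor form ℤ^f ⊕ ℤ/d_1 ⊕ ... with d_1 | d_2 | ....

Answer: M ≅ ℤ^1 ⊕ ℤ/5 ⊕ ℤ/10

Derivation:
rank_ℚ(R)=2; free=3−2=1
SNF(R) diag = [5, 10] → torsion [5, 10]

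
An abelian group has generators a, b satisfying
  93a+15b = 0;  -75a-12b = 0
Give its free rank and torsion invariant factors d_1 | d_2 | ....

Answer: M ≅ ℤ/3 ⊕ ℤ/3

Derivation:
rank_ℚ(R)=2; free=2−2=0
SNF(R) diag = [3, 3] → torsion [3, 3]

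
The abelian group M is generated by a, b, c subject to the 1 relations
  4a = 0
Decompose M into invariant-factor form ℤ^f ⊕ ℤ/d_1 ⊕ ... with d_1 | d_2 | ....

Answer: M ≅ ℤ^2 ⊕ ℤ/4

Derivation:
rank_ℚ(R)=1; free=3−1=2
SNF(R) diag = [4] → torsion [4]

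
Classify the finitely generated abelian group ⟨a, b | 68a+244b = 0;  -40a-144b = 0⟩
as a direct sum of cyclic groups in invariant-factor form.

Answer: M ≅ ℤ/4 ⊕ ℤ/8

Derivation:
rank_ℚ(R)=2; free=2−2=0
SNF(R) diag = [4, 8] → torsion [4, 8]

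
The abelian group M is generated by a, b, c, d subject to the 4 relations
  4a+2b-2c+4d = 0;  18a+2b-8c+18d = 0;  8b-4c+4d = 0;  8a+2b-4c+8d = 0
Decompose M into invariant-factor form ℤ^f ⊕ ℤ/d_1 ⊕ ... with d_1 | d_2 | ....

rank_ℚ(R)=4; free=4−4=0
SNF(R) diag = [2, 2, 2, 4] → torsion [2, 2, 2, 4]

Answer: M ≅ ℤ/2 ⊕ ℤ/2 ⊕ ℤ/2 ⊕ ℤ/4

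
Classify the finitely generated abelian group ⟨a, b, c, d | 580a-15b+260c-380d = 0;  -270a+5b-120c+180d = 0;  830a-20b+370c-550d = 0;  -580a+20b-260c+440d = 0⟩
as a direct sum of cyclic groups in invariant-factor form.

Answer: M ≅ ℤ/5 ⊕ ℤ/10 ⊕ ℤ/30 ⊕ ℤ/60

Derivation:
rank_ℚ(R)=4; free=4−4=0
SNF(R) diag = [5, 10, 30, 60] → torsion [5, 10, 30, 60]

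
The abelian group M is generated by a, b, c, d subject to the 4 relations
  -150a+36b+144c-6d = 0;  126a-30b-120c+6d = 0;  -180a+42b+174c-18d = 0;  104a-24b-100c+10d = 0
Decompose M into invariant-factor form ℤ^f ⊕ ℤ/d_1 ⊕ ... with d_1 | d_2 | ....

rank_ℚ(R)=4; free=4−4=0
SNF(R) diag = [2, 6, 6, 6] → torsion [2, 6, 6, 6]

Answer: M ≅ ℤ/2 ⊕ ℤ/6 ⊕ ℤ/6 ⊕ ℤ/6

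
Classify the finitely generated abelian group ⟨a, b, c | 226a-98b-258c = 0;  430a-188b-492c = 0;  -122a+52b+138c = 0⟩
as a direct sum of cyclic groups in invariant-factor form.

Answer: M ≅ ℤ/2 ⊕ ℤ/6 ⊕ ℤ/18

Derivation:
rank_ℚ(R)=3; free=3−3=0
SNF(R) diag = [2, 6, 18] → torsion [2, 6, 18]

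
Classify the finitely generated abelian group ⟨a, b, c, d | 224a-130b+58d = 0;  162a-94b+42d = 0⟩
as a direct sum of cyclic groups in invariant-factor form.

rank_ℚ(R)=2; free=4−2=2
SNF(R) diag = [2, 2] → torsion [2, 2]

Answer: M ≅ ℤ^2 ⊕ ℤ/2 ⊕ ℤ/2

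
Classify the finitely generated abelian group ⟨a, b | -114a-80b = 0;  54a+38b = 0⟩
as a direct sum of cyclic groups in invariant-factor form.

Answer: M ≅ ℤ/2 ⊕ ℤ/6

Derivation:
rank_ℚ(R)=2; free=2−2=0
SNF(R) diag = [2, 6] → torsion [2, 6]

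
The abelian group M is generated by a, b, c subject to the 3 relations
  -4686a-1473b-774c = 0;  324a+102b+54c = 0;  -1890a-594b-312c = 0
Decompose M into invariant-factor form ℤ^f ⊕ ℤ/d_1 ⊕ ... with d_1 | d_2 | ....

rank_ℚ(R)=3; free=3−3=0
SNF(R) diag = [3, 6, 6] → torsion [3, 6, 6]

Answer: M ≅ ℤ/3 ⊕ ℤ/6 ⊕ ℤ/6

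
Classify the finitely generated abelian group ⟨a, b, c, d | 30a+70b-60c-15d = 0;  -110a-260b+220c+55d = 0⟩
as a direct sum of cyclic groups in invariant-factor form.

rank_ℚ(R)=2; free=4−2=2
SNF(R) diag = [5, 10] → torsion [5, 10]

Answer: M ≅ ℤ^2 ⊕ ℤ/5 ⊕ ℤ/10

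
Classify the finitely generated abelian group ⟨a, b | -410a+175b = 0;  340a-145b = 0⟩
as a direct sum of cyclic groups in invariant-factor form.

rank_ℚ(R)=2; free=2−2=0
SNF(R) diag = [5, 10] → torsion [5, 10]

Answer: M ≅ ℤ/5 ⊕ ℤ/10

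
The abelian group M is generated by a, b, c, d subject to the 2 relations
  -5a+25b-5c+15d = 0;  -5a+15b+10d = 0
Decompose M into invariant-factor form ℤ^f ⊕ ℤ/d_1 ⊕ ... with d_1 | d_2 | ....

Answer: M ≅ ℤ^2 ⊕ ℤ/5 ⊕ ℤ/5

Derivation:
rank_ℚ(R)=2; free=4−2=2
SNF(R) diag = [5, 5] → torsion [5, 5]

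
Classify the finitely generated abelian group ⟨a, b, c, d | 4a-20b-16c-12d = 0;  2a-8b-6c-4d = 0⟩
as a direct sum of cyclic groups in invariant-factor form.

Answer: M ≅ ℤ^2 ⊕ ℤ/2 ⊕ ℤ/4

Derivation:
rank_ℚ(R)=2; free=4−2=2
SNF(R) diag = [2, 4] → torsion [2, 4]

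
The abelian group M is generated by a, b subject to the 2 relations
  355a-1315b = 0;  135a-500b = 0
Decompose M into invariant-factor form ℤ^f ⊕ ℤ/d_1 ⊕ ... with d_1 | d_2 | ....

Answer: M ≅ ℤ/5 ⊕ ℤ/5

Derivation:
rank_ℚ(R)=2; free=2−2=0
SNF(R) diag = [5, 5] → torsion [5, 5]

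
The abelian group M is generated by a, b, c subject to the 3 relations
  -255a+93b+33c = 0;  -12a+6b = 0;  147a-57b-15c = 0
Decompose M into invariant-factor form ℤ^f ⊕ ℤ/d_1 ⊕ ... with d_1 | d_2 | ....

Answer: M ≅ ℤ/3 ⊕ ℤ/6 ⊕ ℤ/18

Derivation:
rank_ℚ(R)=3; free=3−3=0
SNF(R) diag = [3, 6, 18] → torsion [3, 6, 18]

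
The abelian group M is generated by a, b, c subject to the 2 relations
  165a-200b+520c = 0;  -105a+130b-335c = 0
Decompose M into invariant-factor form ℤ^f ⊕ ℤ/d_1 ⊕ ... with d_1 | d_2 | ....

rank_ℚ(R)=2; free=3−2=1
SNF(R) diag = [5, 15] → torsion [5, 15]

Answer: M ≅ ℤ^1 ⊕ ℤ/5 ⊕ ℤ/15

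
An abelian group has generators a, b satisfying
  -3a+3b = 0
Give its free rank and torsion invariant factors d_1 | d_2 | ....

rank_ℚ(R)=1; free=2−1=1
SNF(R) diag = [3] → torsion [3]

Answer: M ≅ ℤ^1 ⊕ ℤ/3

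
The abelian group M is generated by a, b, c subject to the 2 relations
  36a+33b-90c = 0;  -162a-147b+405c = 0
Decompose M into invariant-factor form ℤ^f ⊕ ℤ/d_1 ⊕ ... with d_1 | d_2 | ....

Answer: M ≅ ℤ^1 ⊕ ℤ/3 ⊕ ℤ/9

Derivation:
rank_ℚ(R)=2; free=3−2=1
SNF(R) diag = [3, 9] → torsion [3, 9]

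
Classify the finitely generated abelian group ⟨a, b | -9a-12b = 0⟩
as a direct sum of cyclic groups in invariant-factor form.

Answer: M ≅ ℤ^1 ⊕ ℤ/3

Derivation:
rank_ℚ(R)=1; free=2−1=1
SNF(R) diag = [3] → torsion [3]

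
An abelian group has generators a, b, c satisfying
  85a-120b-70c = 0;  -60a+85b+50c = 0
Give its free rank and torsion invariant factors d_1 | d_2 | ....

rank_ℚ(R)=2; free=3−2=1
SNF(R) diag = [5, 5] → torsion [5, 5]

Answer: M ≅ ℤ^1 ⊕ ℤ/5 ⊕ ℤ/5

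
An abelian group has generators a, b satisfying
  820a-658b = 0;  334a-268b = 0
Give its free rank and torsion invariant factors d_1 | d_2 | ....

rank_ℚ(R)=2; free=2−2=0
SNF(R) diag = [2, 6] → torsion [2, 6]

Answer: M ≅ ℤ/2 ⊕ ℤ/6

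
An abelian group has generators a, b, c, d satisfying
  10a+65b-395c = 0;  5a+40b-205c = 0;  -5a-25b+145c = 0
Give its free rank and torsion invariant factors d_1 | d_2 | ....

Answer: M ≅ ℤ^1 ⊕ ℤ/5 ⊕ ℤ/15 ⊕ ℤ/45

Derivation:
rank_ℚ(R)=3; free=4−3=1
SNF(R) diag = [5, 15, 45] → torsion [5, 15, 45]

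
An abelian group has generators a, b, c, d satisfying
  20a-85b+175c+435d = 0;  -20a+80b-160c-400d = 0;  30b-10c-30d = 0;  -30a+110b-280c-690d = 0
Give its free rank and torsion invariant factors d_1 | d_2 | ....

Answer: M ≅ ℤ/5 ⊕ ℤ/10 ⊕ ℤ/20 ⊕ ℤ/20

Derivation:
rank_ℚ(R)=4; free=4−4=0
SNF(R) diag = [5, 10, 20, 20] → torsion [5, 10, 20, 20]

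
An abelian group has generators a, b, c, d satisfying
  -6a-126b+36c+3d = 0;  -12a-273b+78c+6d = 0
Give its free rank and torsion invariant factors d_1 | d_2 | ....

rank_ℚ(R)=2; free=4−2=2
SNF(R) diag = [3, 3] → torsion [3, 3]

Answer: M ≅ ℤ^2 ⊕ ℤ/3 ⊕ ℤ/3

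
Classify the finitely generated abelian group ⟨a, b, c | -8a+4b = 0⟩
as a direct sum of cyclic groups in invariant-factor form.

rank_ℚ(R)=1; free=3−1=2
SNF(R) diag = [4] → torsion [4]

Answer: M ≅ ℤ^2 ⊕ ℤ/4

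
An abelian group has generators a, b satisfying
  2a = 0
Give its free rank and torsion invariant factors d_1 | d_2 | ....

Answer: M ≅ ℤ^1 ⊕ ℤ/2

Derivation:
rank_ℚ(R)=1; free=2−1=1
SNF(R) diag = [2] → torsion [2]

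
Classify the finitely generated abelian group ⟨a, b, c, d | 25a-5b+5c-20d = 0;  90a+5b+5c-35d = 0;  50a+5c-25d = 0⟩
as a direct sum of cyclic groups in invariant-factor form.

rank_ℚ(R)=3; free=4−3=1
SNF(R) diag = [5, 5, 5] → torsion [5, 5, 5]

Answer: M ≅ ℤ^1 ⊕ ℤ/5 ⊕ ℤ/5 ⊕ ℤ/5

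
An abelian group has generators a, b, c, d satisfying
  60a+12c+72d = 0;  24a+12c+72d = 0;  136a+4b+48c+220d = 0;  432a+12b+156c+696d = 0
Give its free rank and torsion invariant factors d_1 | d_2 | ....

Answer: M ≅ ℤ/4 ⊕ ℤ/12 ⊕ ℤ/36 ⊕ ℤ/36

Derivation:
rank_ℚ(R)=4; free=4−4=0
SNF(R) diag = [4, 12, 36, 36] → torsion [4, 12, 36, 36]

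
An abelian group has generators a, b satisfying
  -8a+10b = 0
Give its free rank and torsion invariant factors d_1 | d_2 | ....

rank_ℚ(R)=1; free=2−1=1
SNF(R) diag = [2] → torsion [2]

Answer: M ≅ ℤ^1 ⊕ ℤ/2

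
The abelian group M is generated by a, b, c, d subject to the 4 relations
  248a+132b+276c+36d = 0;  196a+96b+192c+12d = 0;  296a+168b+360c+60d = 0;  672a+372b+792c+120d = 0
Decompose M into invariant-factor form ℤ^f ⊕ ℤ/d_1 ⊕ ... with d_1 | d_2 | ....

Answer: M ≅ ℤ/4 ⊕ ℤ/12 ⊕ ℤ/12 ⊕ ℤ/36

Derivation:
rank_ℚ(R)=4; free=4−4=0
SNF(R) diag = [4, 12, 12, 36] → torsion [4, 12, 12, 36]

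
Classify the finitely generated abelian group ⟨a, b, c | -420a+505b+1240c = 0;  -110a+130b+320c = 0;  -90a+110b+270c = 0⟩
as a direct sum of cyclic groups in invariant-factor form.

rank_ℚ(R)=3; free=3−3=0
SNF(R) diag = [5, 10, 10] → torsion [5, 10, 10]

Answer: M ≅ ℤ/5 ⊕ ℤ/10 ⊕ ℤ/10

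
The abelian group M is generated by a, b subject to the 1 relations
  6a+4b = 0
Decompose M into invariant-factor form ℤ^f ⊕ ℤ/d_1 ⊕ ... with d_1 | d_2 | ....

rank_ℚ(R)=1; free=2−1=1
SNF(R) diag = [2] → torsion [2]

Answer: M ≅ ℤ^1 ⊕ ℤ/2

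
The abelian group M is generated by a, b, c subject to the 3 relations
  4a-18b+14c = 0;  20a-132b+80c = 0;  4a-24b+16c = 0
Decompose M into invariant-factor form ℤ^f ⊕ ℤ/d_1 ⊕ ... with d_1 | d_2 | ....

rank_ℚ(R)=3; free=3−3=0
SNF(R) diag = [2, 4, 12] → torsion [2, 4, 12]

Answer: M ≅ ℤ/2 ⊕ ℤ/4 ⊕ ℤ/12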